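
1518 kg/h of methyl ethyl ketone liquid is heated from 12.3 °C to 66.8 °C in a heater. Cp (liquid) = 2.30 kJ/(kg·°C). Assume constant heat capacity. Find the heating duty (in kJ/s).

Q = 52.9 kJ/s

Q = ṁ·Cp·ΔT = 1518 × 2.30 × (66.8 − 12.3) = 190280 kJ/h
Converting: 190280 / 3600 s = 52.856 kW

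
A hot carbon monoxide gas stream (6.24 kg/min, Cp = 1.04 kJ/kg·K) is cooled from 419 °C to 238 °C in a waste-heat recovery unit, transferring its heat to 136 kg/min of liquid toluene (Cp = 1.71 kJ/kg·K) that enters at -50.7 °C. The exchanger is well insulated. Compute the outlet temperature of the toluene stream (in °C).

Heat released by hot stream: Q = 6.24 × 1.04 × (419 − 238) = 1174.6 kJ/min
Energy balance on cold side (adiabatic exchanger): Q = ṁ_c·Cp_c·(T_c,out − T_c,in)
T_c,out = -50.7 + 1174.6/(136 × 1.71) = -45.649 °C

T_c,out = -45.6 °C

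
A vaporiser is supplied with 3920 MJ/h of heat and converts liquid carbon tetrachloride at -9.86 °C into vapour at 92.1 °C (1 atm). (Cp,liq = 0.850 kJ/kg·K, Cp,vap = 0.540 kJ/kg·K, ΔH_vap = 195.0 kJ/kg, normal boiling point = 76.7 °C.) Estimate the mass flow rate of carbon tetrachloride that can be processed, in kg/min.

ṁ = 236 kg/min

Δh = 0.850×(76.7−-9.86) + 195.0 + 0.540×(92.1−76.7) = 276.89 kJ/kg
Q = 3920 MJ/h = 1088.9 kJ/s = 65333 kJ/min
ṁ = Q/Δh = 65333 / 276.89 = 235.95 kg/min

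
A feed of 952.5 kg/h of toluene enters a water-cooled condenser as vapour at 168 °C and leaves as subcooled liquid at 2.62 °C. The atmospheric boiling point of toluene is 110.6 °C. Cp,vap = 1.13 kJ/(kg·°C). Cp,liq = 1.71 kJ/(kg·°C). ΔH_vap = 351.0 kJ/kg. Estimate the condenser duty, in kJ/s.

vapour 168→110.6 °C: -64.862 kJ/kg
condensation at 110.6 °C: -351 kJ/kg
liquid 110.6→2.62 °C: -184.65 kJ/kg
Δh = -64.862 + -351 + -184.65 = -600.51 kJ/kg
Q = ṁ·Δh = 952.5 kg/h × -600.51 kJ/kg = -571980 kJ/h
|Q| = 158.88 kW

Q_c = 159 kJ/s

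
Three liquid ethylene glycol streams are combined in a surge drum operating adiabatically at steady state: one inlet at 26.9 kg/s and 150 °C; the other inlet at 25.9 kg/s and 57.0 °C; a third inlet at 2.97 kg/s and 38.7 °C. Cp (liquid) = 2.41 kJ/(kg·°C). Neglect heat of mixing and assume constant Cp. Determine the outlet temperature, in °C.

Adiabatic, steady state ⇒ Σ ṁᵢCp,ᵢ(T_out − Tᵢ) = 0
T_out = Σ ṁᵢCp,ᵢTᵢ / Σ ṁᵢCp,ᵢ
      = 13559 / 134.41 = 100.88 °C

T_out = 101 °C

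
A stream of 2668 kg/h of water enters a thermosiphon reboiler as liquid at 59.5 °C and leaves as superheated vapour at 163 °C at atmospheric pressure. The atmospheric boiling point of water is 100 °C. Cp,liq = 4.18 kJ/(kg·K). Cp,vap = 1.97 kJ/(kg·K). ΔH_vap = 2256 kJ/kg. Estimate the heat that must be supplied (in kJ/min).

Q = 113000 kJ/min

liquid 59.5→100 °C: 169.29 kJ/kg
vaporisation at 100 °C: 2256 kJ/kg
vapour 100→163 °C: 124.11 kJ/kg
Δh = 169.29 + 2256 + 124.11 = 2549.4 kJ/kg
Q = ṁ·Δh = 2668 kg/h × 2549.4 kJ/kg = 6.8018e+06 kJ/h
|Q| = 1889.4 kW = 113360 kJ/min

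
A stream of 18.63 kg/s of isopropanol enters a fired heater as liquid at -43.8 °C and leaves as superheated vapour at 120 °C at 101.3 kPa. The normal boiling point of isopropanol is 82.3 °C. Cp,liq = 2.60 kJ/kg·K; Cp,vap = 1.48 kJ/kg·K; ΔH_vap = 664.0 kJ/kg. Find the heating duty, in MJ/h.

Q = 70300 MJ/h

liquid -43.8→82.3 °C: 327.86 kJ/kg
vaporisation at 82.3 °C: 664 kJ/kg
vapour 82.3→120 °C: 55.796 kJ/kg
Δh = 327.86 + 664 + 55.796 = 1047.7 kJ/kg
Q = ṁ·Δh = 18.63 kg/s × 1047.7 kJ/kg = 19518 kJ/s
|Q| = 19518 kW = 70264 MJ/h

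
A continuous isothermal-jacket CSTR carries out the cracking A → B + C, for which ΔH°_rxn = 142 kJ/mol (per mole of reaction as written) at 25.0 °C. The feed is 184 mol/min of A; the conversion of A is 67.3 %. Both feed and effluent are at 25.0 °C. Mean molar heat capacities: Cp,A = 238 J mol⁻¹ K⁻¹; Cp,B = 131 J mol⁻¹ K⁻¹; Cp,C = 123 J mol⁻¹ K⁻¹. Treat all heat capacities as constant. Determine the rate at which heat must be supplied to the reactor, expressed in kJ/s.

Extent of reaction ξ = 0.673 × 184 = 123.83 mol/min
Reaction term: ξ·ΔH°_rxn = 123.83 × 142 = 17584 kJ/min
Q = ΔH = 17584 kJ/min = 293.07 kW
Heat supplied = 293.07 kJ/s

Q_in = 293 kJ/s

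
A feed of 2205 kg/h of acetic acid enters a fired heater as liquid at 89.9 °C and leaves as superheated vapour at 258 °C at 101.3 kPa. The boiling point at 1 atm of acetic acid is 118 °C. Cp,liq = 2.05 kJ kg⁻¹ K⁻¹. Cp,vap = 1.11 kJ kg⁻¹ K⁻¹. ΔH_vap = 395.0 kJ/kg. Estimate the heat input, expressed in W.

Q = 372000 W

liquid 89.9→118 °C: 57.605 kJ/kg
vaporisation at 118 °C: 395 kJ/kg
vapour 118→258 °C: 155.4 kJ/kg
Δh = 57.605 + 395 + 155.4 = 608 kJ/kg
Q = ṁ·Δh = 2205 kg/h × 608 kJ/kg = 1.3407e+06 kJ/h
|Q| = 372.4 kW = 372400 W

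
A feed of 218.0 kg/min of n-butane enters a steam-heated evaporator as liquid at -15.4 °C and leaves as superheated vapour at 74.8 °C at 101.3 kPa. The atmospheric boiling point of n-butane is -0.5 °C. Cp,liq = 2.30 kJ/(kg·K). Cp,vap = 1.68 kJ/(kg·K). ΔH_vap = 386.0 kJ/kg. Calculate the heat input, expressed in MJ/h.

Q = 7150 MJ/h

liquid -15.4→-0.5 °C: 34.27 kJ/kg
vaporisation at -0.5 °C: 386 kJ/kg
vapour -0.5→74.8 °C: 126.5 kJ/kg
Δh = 34.27 + 386 + 126.5 = 546.77 kJ/kg
Q = ṁ·Δh = 218.0 kg/min × 546.77 kJ/kg = 119200 kJ/min
|Q| = 1986.6 kW = 7151.8 MJ/h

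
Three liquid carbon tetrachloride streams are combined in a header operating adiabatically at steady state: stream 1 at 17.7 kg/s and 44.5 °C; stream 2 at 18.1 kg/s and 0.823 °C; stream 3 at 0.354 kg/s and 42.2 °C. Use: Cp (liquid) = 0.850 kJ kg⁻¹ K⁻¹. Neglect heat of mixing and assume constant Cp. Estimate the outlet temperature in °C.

T_out = 22.6 °C

No heat crosses the boundary, so H_out = H_in.
Σ ṁᵢCp,ᵢTᵢ = 17.7×0.850×44.5 + 18.1×0.850×0.823 + 0.354×0.850×42.2 = 694.86
Σ ṁᵢCp,ᵢ = 17.7×0.850 + 18.1×0.850 + 0.354×0.850 = 30.731
T_out = 694.86 / 30.731 = 22.611 °C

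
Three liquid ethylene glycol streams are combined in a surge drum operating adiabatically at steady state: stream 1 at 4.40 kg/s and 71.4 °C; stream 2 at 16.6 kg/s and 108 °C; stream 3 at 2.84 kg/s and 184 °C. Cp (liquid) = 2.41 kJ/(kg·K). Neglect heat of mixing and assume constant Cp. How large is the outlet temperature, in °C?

T_out = 110 °C

No heat crosses the boundary, so H_out = H_in.
T_out = Σ ṁᵢCp,ᵢTᵢ / Σ ṁᵢCp,ᵢ
      = 6337.1 / 57.454 = 110.3 °C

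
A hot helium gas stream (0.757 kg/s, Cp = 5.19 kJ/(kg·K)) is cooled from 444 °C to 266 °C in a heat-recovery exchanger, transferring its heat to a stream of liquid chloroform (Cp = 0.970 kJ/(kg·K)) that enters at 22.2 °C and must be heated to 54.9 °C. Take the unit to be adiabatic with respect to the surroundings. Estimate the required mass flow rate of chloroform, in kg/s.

Heat released by hot stream: Q = 0.757 × 5.19 × (444 − 266) = 699.33 kJ/s
Energy balance on cold side (adiabatic exchanger): Q = ṁ_c·Cp_c·(T_c,out − T_c,in)
ṁ_c = 699.33 / [0.970 × (54.9 − 22.2)] = 22.048 kg/s

ṁ_c = 22.0 kg/s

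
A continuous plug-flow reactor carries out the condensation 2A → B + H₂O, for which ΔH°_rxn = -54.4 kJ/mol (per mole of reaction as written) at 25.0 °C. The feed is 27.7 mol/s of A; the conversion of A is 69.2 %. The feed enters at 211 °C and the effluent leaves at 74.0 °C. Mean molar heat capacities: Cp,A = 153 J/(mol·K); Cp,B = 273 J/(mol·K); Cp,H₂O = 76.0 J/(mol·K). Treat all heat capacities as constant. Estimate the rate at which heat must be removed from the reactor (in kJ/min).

Q_out = 64900 kJ/min

Extent of reaction ξ = 0.692 × 27.7 / 2 = 9.5842 mol/s
Reaction term: ξ·ΔH°_rxn = 9.5842 × -54.4 = -521.38 kJ/s
Sensible, feed 211→25 °C: -788.29 kJ/s
Outlet flows (mol/s): A 8.5316, B 9.5842, H₂O 9.5842
Sensible, products 25→74.0 °C: 227.86 kJ/s
Q = ΔH = -1081.8 kJ/s = -1081.8 kW
Heat removed = 64908 kJ/min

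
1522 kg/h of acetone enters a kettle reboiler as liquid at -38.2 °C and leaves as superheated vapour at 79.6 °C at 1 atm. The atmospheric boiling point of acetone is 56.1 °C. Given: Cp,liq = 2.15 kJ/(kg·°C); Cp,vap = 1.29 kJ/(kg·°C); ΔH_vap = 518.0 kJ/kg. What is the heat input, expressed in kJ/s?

Q = 318 kJ/s

liquid -38.2→56.1 °C: 202.75 kJ/kg
vaporisation at 56.1 °C: 518 kJ/kg
vapour 56.1→79.6 °C: 30.315 kJ/kg
Δh = 202.75 + 518 + 30.315 = 751.06 kJ/kg
Q = ṁ·Δh = 1522 kg/h × 751.06 kJ/kg = 1.1431e+06 kJ/h
|Q| = 317.53 kW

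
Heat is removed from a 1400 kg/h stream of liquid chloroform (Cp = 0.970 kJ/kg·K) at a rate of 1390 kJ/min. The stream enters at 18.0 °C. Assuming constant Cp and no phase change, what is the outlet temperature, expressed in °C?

Q = 1390 kJ/min = 83400 kJ/h
ΔT = Q/(ṁ·Cp) = 83400/(1400×0.970) = 61.414 K
T_out = 18.0 − 61.414 = -43.414 °C

T_out = -43.4 °C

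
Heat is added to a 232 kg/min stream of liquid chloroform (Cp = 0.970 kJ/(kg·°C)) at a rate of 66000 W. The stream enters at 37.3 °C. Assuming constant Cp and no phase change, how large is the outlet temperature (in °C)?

T_out = 54.9 °C

Q = 66000 W = 3960 kJ/min
ΔT = Q/(ṁ·Cp) = 3960/(232×0.970) = 17.597 K
T_out = 37.3 + 17.597 = 54.897 °C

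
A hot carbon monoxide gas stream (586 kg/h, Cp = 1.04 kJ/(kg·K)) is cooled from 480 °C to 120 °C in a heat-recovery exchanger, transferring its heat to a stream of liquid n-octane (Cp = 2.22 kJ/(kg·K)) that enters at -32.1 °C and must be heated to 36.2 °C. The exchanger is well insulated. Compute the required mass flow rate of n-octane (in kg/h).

Heat released by hot stream: Q = 586 × 1.04 × (480 − 120) = 219400 kJ/h
Energy balance on cold side (adiabatic exchanger): Q = ṁ_c·Cp_c·(T_c,out − T_c,in)
ṁ_c = 219400 / [2.22 × (36.2 − -32.1)] = 1447 kg/h

ṁ_c = 1450 kg/h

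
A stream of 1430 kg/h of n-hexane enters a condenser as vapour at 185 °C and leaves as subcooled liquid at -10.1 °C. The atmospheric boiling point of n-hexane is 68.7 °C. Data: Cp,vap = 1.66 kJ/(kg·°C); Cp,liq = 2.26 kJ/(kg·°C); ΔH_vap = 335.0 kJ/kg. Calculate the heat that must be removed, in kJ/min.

vapour 185→68.7 °C: -193.06 kJ/kg
condensation at 68.7 °C: -335 kJ/kg
liquid 68.7→-10.1 °C: -178.09 kJ/kg
Δh = -193.06 + -335 + -178.09 = -706.15 kJ/kg
Q = ṁ·Δh = 1430 kg/h × -706.15 kJ/kg = -1.0098e+06 kJ/h
|Q| = 280.5 kW = 16830 kJ/min

Q_c = 16800 kJ/min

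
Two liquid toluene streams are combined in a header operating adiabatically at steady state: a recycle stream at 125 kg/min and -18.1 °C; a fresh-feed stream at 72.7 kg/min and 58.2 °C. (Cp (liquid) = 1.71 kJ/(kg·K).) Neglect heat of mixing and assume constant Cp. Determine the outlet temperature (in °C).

No heat crosses the boundary, so H_out = H_in.
Σ ṁᵢCp,ᵢTᵢ = 125×1.71×-18.1 + 72.7×1.71×58.2 = 3366.4
Σ ṁᵢCp,ᵢ = 125×1.71 + 72.7×1.71 = 338.07
T_out = 3366.4 / 338.07 = 9.9577 °C

T_out = 9.96 °C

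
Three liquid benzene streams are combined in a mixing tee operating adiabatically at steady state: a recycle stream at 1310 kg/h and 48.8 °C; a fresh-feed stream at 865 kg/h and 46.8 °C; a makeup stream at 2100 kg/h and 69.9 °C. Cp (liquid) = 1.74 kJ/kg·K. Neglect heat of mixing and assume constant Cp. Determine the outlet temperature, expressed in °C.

No heat crosses the boundary, so H_out = H_in.
Σ ṁᵢCp,ᵢTᵢ = 1310×1.74×48.8 + 865×1.74×46.8 + 2100×1.74×69.9 = 437090
Σ ṁᵢCp,ᵢ = 1310×1.74 + 865×1.74 + 2100×1.74 = 7438.5
T_out = 437090 / 7438.5 = 58.76 °C

T_out = 58.8 °C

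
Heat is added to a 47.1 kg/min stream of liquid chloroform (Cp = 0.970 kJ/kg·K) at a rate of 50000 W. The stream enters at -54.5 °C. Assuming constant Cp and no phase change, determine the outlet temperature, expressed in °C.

Q = 50000 W = 3000 kJ/min
ΔT = Q/(ṁ·Cp) = 3000/(47.1×0.970) = 65.664 K
T_out = -54.5 + 65.664 = 11.164 °C

T_out = 11.2 °C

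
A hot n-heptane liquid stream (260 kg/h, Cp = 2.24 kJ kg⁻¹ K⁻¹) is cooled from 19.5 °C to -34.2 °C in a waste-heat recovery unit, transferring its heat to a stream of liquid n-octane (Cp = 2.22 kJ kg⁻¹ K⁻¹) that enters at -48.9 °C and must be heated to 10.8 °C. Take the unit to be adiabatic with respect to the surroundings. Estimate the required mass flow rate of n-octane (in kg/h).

Heat released by hot stream: Q = 260 × 2.24 × (19.5 − -34.2) = 31275 kJ/h
Energy balance on cold side (adiabatic exchanger): Q = ṁ_c·Cp_c·(T_c,out − T_c,in)
ṁ_c = 31275 / [2.22 × (10.8 − -48.9)] = 235.98 kg/h

ṁ_c = 236 kg/h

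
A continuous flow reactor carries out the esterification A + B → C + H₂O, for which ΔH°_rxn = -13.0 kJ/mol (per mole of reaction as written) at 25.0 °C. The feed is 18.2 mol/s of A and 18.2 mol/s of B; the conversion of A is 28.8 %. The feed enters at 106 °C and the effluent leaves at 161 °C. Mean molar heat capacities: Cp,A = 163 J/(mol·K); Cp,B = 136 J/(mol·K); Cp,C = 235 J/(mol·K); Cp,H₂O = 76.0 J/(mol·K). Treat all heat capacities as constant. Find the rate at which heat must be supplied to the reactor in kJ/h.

Q_in = 863000 kJ/h

Extent of reaction ξ = 0.288 × 18.2 = 5.2416 mol/s
Reaction term: ξ·ΔH°_rxn = 5.2416 × -13.0 = -68.141 kJ/s
Sensible, feed 106→25 °C: -440.79 kJ/s
Outlet flows (mol/s): A 12.958, B 12.958, C 5.2416, H₂O 5.2416
Sensible, products 25→161 °C: 748.64 kJ/s
Q = ΔH = 239.71 kJ/s = 239.71 kW
Heat supplied = 862960 kJ/h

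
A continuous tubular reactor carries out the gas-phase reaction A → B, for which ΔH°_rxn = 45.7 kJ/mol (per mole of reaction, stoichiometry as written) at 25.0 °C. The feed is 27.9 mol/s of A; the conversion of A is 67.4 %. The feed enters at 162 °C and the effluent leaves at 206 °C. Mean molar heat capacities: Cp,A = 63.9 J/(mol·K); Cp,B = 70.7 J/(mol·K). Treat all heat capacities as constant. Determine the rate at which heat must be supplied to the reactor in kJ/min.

Extent of reaction ξ = 0.674 × 27.9 = 18.805 mol/s
Reaction term: ξ·ΔH°_rxn = 18.805 × 45.7 = 859.37 kJ/s
Sensible, feed 162→25 °C: -244.24 kJ/s
Outlet flows (mol/s): A 9.0954, B 18.805
Sensible, products 25→206 °C: 345.83 kJ/s
Q = ΔH = 960.96 kJ/s = 960.96 kW
Heat supplied = 57658 kJ/min

Q_in = 57700 kJ/min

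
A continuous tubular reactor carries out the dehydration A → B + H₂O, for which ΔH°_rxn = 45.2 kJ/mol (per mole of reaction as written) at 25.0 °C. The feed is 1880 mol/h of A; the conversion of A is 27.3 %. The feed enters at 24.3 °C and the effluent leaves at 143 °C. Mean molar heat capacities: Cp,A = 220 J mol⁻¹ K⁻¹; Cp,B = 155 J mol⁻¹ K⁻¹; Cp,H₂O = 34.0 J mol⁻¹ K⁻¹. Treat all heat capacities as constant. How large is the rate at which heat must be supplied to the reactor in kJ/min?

Q_in = 1170 kJ/min

Extent of reaction ξ = 0.273 × 1880 = 513.24 mol/h
Reaction term: ξ·ΔH°_rxn = 513.24 × 45.2 = 23198 kJ/h
Sensible, feed 24.3→25 °C: 289.52 kJ/h
Outlet flows (mol/h): A 1366.8, B 513.24, H₂O 513.24
Sensible, products 25→143 °C: 46927 kJ/h
Q = ΔH = 70415 kJ/h = 19.56 kW
Heat supplied = 1173.6 kJ/min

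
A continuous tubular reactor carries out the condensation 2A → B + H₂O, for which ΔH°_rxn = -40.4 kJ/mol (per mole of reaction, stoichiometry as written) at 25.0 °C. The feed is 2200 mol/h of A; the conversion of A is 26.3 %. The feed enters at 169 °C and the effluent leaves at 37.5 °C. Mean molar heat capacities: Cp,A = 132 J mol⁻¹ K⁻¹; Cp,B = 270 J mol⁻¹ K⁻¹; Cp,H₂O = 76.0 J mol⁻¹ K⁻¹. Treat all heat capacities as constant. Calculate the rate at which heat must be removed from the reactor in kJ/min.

Q_out = 826 kJ/min

Extent of reaction ξ = 0.263 × 2200 / 2 = 289.3 mol/h
Reaction term: ξ·ΔH°_rxn = 289.3 × -40.4 = -11688 kJ/h
Sensible, feed 169→25 °C: -41818 kJ/h
Outlet flows (mol/h): A 1621.4, B 289.3, H₂O 289.3
Sensible, products 25→37.5 °C: 3926.5 kJ/h
Q = ΔH = -49579 kJ/h = -13.772 kW
Heat removed = 826.31 kJ/min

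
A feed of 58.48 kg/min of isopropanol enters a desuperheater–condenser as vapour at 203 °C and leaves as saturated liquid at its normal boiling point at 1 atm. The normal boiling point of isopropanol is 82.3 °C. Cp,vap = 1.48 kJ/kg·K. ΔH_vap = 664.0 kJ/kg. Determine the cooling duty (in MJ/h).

Q_c = 2960 MJ/h

vapour 203→82.3 °C: -178.64 kJ/kg
condensation at 82.3 °C: -664 kJ/kg
Δh = -178.64 + -664 = -842.64 kJ/kg
Q = ṁ·Δh = 58.48 kg/min × -842.64 kJ/kg = -49277 kJ/min
|Q| = 821.29 kW = 2956.6 MJ/h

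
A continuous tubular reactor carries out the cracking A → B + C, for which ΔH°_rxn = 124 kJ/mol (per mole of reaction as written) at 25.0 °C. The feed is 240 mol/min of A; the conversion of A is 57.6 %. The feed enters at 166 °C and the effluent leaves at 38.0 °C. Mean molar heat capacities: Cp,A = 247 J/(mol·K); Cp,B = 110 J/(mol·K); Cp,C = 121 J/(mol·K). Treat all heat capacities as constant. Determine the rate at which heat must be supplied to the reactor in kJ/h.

Extent of reaction ξ = 0.576 × 240 = 138.24 mol/min
Reaction term: ξ·ΔH°_rxn = 138.24 × 124 = 17142 kJ/min
Sensible, feed 166→25 °C: -8358.5 kJ/min
Outlet flows (mol/min): A 101.76, B 138.24, C 138.24
Sensible, products 25→38.0 °C: 741.89 kJ/min
Q = ΔH = 9525.2 kJ/min = 158.75 kW
Heat supplied = 571510 kJ/h

Q_in = 572000 kJ/h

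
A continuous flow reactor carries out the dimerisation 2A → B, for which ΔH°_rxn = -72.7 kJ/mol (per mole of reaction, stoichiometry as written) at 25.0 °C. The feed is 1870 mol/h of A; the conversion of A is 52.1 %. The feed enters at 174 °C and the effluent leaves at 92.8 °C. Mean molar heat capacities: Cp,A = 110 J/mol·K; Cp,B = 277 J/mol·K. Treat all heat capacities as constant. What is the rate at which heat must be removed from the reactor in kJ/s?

Extent of reaction ξ = 0.521 × 1870 / 2 = 487.13 mol/h
Reaction term: ξ·ΔH°_rxn = 487.13 × -72.7 = -35415 kJ/h
Sensible, feed 174→25 °C: -30649 kJ/h
Outlet flows (mol/h): A 895.73, B 487.13
Sensible, products 25→92.8 °C: 15829 kJ/h
Q = ΔH = -50235 kJ/h = -13.954 kW
Heat removed = 13.954 kJ/s

Q_out = 14.0 kJ/s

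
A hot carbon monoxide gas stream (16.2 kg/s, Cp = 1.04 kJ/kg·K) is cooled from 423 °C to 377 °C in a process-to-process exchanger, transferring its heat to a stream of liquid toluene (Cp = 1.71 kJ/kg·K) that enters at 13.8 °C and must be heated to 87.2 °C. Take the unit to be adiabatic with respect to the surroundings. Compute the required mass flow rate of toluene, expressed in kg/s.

ṁ_c = 6.17 kg/s

Heat released by hot stream: Q = 16.2 × 1.04 × (423 − 377) = 775.01 kJ/s
Energy balance on cold side (adiabatic exchanger): Q = ṁ_c·Cp_c·(T_c,out − T_c,in)
ṁ_c = 775.01 / [1.71 × (87.2 − 13.8)] = 6.1747 kg/s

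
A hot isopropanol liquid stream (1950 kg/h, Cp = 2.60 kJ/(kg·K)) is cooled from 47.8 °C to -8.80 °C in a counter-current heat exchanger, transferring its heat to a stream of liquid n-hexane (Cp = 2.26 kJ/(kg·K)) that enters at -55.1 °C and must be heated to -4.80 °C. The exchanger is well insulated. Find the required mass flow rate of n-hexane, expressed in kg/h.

ṁ_c = 2520 kg/h

Heat released by hot stream: Q = 1950 × 2.60 × (47.8 − -8.80) = 286960 kJ/h
Energy balance on cold side (adiabatic exchanger): Q = ṁ_c·Cp_c·(T_c,out − T_c,in)
ṁ_c = 286960 / [2.26 × (-4.80 − -55.1)] = 2524.3 kg/h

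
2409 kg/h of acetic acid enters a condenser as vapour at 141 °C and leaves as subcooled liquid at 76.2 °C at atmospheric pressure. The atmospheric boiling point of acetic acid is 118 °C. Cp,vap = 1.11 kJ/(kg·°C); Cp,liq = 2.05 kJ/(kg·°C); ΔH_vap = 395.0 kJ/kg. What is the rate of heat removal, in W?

Q_c = 339000 W

vapour 141→118 °C: -25.53 kJ/kg
condensation at 118 °C: -395 kJ/kg
liquid 118→76.2 °C: -85.69 kJ/kg
Δh = -25.53 + -395 + -85.69 = -506.22 kJ/kg
Q = ṁ·Δh = 2409 kg/h × -506.22 kJ/kg = -1.2195e+06 kJ/h
|Q| = 338.75 kW = 338750 W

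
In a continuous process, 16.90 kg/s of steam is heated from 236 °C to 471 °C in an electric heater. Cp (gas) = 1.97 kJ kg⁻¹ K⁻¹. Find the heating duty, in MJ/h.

Q = 28200 MJ/h

Q = ṁ·Cp·ΔT = 16.90 × 1.97 × (471 − 236) = 7823.9 kJ/s
Heating duty = 28166 MJ/h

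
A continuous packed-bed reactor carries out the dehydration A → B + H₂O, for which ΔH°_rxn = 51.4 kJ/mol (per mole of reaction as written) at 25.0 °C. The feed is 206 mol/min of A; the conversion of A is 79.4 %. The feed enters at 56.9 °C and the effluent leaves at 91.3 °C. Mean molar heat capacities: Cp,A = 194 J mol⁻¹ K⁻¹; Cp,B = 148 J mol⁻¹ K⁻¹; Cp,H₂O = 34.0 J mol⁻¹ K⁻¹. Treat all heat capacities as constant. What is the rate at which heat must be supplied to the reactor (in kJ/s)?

Q_in = 161 kJ/s

Extent of reaction ξ = 0.794 × 206 = 163.56 mol/min
Reaction term: ξ·ΔH°_rxn = 163.56 × 51.4 = 8407.2 kJ/min
Sensible, feed 56.9→25 °C: -1274.9 kJ/min
Outlet flows (mol/min): A 42.436, B 163.56, H₂O 163.56
Sensible, products 25→91.3 °C: 2519.5 kJ/min
Q = ΔH = 9651.8 kJ/min = 160.86 kW
Heat supplied = 160.86 kJ/s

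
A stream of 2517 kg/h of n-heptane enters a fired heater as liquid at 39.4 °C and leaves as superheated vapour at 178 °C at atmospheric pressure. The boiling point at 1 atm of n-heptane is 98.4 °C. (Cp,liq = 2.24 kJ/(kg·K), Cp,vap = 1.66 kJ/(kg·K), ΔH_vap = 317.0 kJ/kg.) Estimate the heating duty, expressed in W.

Q = 406000 W

liquid 39.4→98.4 °C: 132.16 kJ/kg
vaporisation at 98.4 °C: 317 kJ/kg
vapour 98.4→178 °C: 132.14 kJ/kg
Δh = 132.16 + 317 + 132.14 = 581.3 kJ/kg
Q = ṁ·Δh = 2517 kg/h × 581.3 kJ/kg = 1.4631e+06 kJ/h
|Q| = 406.42 kW = 406420 W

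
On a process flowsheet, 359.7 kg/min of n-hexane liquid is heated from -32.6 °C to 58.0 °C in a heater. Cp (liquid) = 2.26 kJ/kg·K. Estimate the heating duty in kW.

Q = 1230 kW

Q = ṁ·Cp·ΔT = 359.7 × 2.26 × (58.0 − -32.6) = 73651 kJ/min
Converting: 73651 / 60 s = 1227.5 kW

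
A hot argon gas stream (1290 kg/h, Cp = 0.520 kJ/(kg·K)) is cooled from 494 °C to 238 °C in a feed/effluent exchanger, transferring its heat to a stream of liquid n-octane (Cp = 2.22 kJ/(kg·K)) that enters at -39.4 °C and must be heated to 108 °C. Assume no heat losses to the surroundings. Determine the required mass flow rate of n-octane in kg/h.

ṁ_c = 525 kg/h

Heat released by hot stream: Q = 1290 × 0.520 × (494 − 238) = 171720 kJ/h
Energy balance on cold side (adiabatic exchanger): Q = ṁ_c·Cp_c·(T_c,out − T_c,in)
ṁ_c = 171720 / [2.22 × (108 − -39.4)] = 524.79 kg/h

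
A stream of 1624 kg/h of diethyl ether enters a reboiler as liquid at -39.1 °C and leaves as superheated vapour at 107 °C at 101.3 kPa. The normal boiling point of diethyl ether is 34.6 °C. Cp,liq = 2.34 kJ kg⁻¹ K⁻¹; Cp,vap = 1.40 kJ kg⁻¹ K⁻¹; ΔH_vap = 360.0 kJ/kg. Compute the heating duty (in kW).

Q = 286 kW

liquid -39.1→34.6 °C: 172.46 kJ/kg
vaporisation at 34.6 °C: 360 kJ/kg
vapour 34.6→107 °C: 101.36 kJ/kg
Δh = 172.46 + 360 + 101.36 = 633.82 kJ/kg
Q = ṁ·Δh = 1624 kg/h × 633.82 kJ/kg = 1.0293e+06 kJ/h
|Q| = 285.92 kW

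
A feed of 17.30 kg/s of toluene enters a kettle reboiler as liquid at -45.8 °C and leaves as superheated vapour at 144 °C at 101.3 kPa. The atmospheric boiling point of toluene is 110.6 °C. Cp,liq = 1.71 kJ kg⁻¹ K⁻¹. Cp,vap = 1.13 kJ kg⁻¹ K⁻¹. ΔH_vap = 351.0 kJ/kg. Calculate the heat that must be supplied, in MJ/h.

Q = 40900 MJ/h

liquid -45.8→110.6 °C: 267.44 kJ/kg
vaporisation at 110.6 °C: 351 kJ/kg
vapour 110.6→144 °C: 37.742 kJ/kg
Δh = 267.44 + 351 + 37.742 = 656.19 kJ/kg
Q = ṁ·Δh = 17.30 kg/s × 656.19 kJ/kg = 11352 kJ/s
|Q| = 11352 kW = 40867 MJ/h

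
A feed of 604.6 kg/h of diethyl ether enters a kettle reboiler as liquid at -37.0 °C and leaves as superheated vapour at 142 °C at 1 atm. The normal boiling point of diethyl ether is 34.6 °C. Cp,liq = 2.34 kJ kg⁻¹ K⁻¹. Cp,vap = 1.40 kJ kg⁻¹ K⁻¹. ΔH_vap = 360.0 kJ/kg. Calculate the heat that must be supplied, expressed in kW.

Q = 114 kW

liquid -37.0→34.6 °C: 167.54 kJ/kg
vaporisation at 34.6 °C: 360 kJ/kg
vapour 34.6→142 °C: 150.36 kJ/kg
Δh = 167.54 + 360 + 150.36 = 677.9 kJ/kg
Q = ṁ·Δh = 604.6 kg/h × 677.9 kJ/kg = 409860 kJ/h
|Q| = 113.85 kW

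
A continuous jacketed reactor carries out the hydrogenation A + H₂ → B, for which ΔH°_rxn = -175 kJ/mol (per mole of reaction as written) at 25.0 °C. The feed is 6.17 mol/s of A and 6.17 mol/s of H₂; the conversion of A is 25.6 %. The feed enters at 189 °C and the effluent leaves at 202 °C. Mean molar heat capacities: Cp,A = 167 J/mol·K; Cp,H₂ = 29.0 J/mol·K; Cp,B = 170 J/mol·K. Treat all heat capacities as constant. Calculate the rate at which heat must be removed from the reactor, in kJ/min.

Extent of reaction ξ = 0.256 × 6.17 = 1.5795 mol/s
Reaction term: ξ·ΔH°_rxn = 1.5795 × -175 = -276.42 kJ/s
Sensible, feed 189→25 °C: -198.33 kJ/s
Outlet flows (mol/s): A 4.5905, H₂ 4.5905, B 1.5795
Sensible, products 25→202 °C: 206.78 kJ/s
Q = ΔH = -267.96 kJ/s = -267.96 kW
Heat removed = 16078 kJ/min

Q_out = 16100 kJ/min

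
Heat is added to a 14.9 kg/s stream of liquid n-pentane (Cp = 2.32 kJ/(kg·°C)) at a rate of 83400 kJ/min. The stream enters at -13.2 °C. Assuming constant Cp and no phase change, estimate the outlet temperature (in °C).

Q = 83400 kJ/min = 1390 kJ/s
ΔT = Q/(ṁ·Cp) = 1390/(14.9×2.32) = 40.211 K
T_out = -13.2 + 40.211 = 27.011 °C

T_out = 27.0 °C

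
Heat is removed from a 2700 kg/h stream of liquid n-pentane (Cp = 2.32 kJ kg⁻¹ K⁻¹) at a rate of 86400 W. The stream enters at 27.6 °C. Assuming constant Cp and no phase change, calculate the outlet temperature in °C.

T_out = -22.1 °C

Q = 86400 W = 311040 kJ/h
ΔT = Q/(ṁ·Cp) = 311040/(2700×2.32) = 49.655 K
T_out = 27.6 − 49.655 = -22.055 °C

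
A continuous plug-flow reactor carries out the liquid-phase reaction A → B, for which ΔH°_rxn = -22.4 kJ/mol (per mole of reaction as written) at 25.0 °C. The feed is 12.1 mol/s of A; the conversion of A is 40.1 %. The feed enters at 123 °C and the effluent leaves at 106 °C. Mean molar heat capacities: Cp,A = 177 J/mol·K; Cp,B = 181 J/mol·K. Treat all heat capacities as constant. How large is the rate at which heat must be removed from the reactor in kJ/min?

Extent of reaction ξ = 0.401 × 12.1 = 4.8521 mol/s
Reaction term: ξ·ΔH°_rxn = 4.8521 × -22.4 = -108.69 kJ/s
Sensible, feed 123→25 °C: -209.89 kJ/s
Outlet flows (mol/s): A 7.2479, B 4.8521
Sensible, products 25→106 °C: 175.05 kJ/s
Q = ΔH = -143.52 kJ/s = -143.52 kW
Heat removed = 8611.4 kJ/min

Q_out = 8610 kJ/min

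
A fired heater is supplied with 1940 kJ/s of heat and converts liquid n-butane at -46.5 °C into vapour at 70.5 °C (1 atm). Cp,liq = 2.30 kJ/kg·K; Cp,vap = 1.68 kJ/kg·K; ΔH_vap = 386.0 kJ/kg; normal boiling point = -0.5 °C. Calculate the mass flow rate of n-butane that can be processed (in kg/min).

Δh = 2.30×(-0.5−-46.5) + 386.0 + 1.68×(70.5−-0.5) = 611.08 kJ/kg
Q = 1940 kJ/s = 1940 kJ/s = 116400 kJ/min
ṁ = Q/Δh = 116400 / 611.08 = 190.48 kg/min

ṁ = 190 kg/min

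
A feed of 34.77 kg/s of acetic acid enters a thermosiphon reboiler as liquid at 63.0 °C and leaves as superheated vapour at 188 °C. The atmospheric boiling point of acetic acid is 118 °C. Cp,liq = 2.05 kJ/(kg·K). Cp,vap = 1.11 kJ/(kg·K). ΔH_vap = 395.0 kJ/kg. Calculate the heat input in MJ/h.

Q = 73300 MJ/h

liquid 63.0→118 °C: 112.75 kJ/kg
vaporisation at 118 °C: 395 kJ/kg
vapour 118→188 °C: 77.7 kJ/kg
Δh = 112.75 + 395 + 77.7 = 585.45 kJ/kg
Q = ṁ·Δh = 34.77 kg/s × 585.45 kJ/kg = 20356 kJ/s
|Q| = 20356 kW = 73282 MJ/h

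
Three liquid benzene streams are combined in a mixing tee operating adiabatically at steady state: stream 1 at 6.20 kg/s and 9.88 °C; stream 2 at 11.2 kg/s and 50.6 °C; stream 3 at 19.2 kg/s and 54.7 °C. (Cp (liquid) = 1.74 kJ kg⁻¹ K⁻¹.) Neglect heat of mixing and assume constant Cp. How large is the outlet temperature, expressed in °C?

Energy balance with Q = 0: Σ ṁᵢCp,ᵢ(T_out − Tᵢ) = 0
T_out = Σ ṁᵢCp,ᵢTᵢ / Σ ṁᵢCp,ᵢ
      = 2920.1 / 63.684 = 45.853 °C

T_out = 45.9 °C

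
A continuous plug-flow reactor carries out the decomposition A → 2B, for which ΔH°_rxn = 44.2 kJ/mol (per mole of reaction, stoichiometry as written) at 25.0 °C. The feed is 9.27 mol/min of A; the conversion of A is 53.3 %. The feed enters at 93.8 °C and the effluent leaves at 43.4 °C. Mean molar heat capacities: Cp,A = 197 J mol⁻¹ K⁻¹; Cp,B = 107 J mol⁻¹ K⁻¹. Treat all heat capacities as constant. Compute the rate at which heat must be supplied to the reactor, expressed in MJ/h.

Extent of reaction ξ = 0.533 × 9.27 = 4.9409 mol/min
Reaction term: ξ·ΔH°_rxn = 4.9409 × 44.2 = 218.39 kJ/min
Sensible, feed 93.8→25 °C: -125.64 kJ/min
Outlet flows (mol/min): A 4.3291, B 9.8818
Sensible, products 25→43.4 °C: 35.147 kJ/min
Q = ΔH = 127.89 kJ/min = 2.1316 kW
Heat supplied = 7.6736 MJ/h

Q_in = 7.67 MJ/h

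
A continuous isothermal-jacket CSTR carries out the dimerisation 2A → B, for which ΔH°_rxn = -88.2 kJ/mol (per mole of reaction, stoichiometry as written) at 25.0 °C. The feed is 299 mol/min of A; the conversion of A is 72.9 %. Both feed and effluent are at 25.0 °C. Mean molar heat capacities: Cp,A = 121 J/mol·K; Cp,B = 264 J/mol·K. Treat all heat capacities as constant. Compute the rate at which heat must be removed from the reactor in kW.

Extent of reaction ξ = 0.729 × 299 / 2 = 108.99 mol/min
Reaction term: ξ·ΔH°_rxn = 108.99 × -88.2 = -9612.5 kJ/min
Q = ΔH = -9612.5 kJ/min = -160.21 kW
Heat removed = 160.21 kW

Q_out = 160 kW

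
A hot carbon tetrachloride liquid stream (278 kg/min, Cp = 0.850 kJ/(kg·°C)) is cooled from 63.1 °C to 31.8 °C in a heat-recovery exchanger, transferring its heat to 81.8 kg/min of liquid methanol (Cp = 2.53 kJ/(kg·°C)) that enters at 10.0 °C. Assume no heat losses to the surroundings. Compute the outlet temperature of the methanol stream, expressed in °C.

Heat released by hot stream: Q = 278 × 0.850 × (63.1 − 31.8) = 7396.2 kJ/min
Energy balance on cold side (adiabatic exchanger): Q = ṁ_c·Cp_c·(T_c,out − T_c,in)
T_c,out = 10.0 + 7396.2/(81.8 × 2.53) = 45.738 °C

T_c,out = 45.7 °C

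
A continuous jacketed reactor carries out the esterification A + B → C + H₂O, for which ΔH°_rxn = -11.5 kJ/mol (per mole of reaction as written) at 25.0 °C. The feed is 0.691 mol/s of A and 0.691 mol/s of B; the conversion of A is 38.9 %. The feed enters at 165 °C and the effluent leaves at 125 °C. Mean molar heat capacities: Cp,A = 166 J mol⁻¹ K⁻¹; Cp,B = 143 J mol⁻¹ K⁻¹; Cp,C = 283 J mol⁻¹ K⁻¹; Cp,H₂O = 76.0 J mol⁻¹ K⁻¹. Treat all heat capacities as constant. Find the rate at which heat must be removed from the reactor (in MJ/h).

Extent of reaction ξ = 0.389 × 0.691 = 0.2688 mol/s
Reaction term: ξ·ΔH°_rxn = 0.2688 × -11.5 = -3.0912 kJ/s
Sensible, feed 165→25 °C: -29.893 kJ/s
Outlet flows (mol/s): A 0.4222, B 0.4222, C 0.2688, H₂O 0.2688
Sensible, products 25→125 °C: 22.696 kJ/s
Q = ΔH = -10.288 kJ/s = -10.288 kW
Heat removed = 37.037 MJ/h

Q_out = 37.0 MJ/h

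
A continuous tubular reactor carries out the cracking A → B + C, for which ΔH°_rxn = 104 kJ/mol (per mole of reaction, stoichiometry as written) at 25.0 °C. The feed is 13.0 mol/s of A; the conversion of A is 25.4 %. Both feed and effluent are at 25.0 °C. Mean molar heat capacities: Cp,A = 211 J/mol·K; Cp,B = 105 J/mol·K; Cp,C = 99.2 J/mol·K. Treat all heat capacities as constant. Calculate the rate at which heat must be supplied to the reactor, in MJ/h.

Q_in = 1240 MJ/h

Extent of reaction ξ = 0.254 × 13.0 = 3.302 mol/s
Reaction term: ξ·ΔH°_rxn = 3.302 × 104 = 343.41 kJ/s
Q = ΔH = 343.41 kJ/s = 343.41 kW
Heat supplied = 1236.3 MJ/h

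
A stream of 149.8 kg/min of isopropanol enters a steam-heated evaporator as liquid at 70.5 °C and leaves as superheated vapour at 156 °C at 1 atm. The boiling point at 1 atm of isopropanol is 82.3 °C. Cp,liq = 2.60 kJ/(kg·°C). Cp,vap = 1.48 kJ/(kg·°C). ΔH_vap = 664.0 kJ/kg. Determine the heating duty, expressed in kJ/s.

Q = 2010 kJ/s

liquid 70.5→82.3 °C: 30.68 kJ/kg
vaporisation at 82.3 °C: 664 kJ/kg
vapour 82.3→156 °C: 109.08 kJ/kg
Δh = 30.68 + 664 + 109.08 = 803.76 kJ/kg
Q = ṁ·Δh = 149.8 kg/min × 803.76 kJ/kg = 120400 kJ/min
|Q| = 2006.7 kW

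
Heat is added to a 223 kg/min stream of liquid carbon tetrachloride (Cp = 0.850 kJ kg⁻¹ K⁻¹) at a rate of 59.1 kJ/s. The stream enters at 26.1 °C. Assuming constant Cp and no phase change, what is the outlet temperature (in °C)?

T_out = 44.8 °C

Q = 59.1 kJ/s = 3546 kJ/min
ΔT = Q/(ṁ·Cp) = 3546/(223×0.850) = 18.707 K
T_out = 26.1 + 18.707 = 44.807 °C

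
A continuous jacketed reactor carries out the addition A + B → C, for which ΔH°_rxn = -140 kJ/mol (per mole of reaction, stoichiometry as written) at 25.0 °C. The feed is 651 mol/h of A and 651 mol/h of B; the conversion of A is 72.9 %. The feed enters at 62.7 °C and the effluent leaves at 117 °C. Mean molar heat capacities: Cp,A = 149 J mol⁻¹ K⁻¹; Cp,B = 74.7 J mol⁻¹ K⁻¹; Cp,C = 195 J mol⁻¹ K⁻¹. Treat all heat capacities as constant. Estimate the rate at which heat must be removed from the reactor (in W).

Q_out = 16600 W

Extent of reaction ξ = 0.729 × 651 = 474.58 mol/h
Reaction term: ξ·ΔH°_rxn = 474.58 × -140 = -66441 kJ/h
Sensible, feed 62.7→25 °C: -5490.2 kJ/h
Outlet flows (mol/h): A 176.42, B 176.42, C 474.58
Sensible, products 25→117 °C: 12145 kJ/h
Q = ΔH = -59786 kJ/h = -16.607 kW
Heat removed = 16607 W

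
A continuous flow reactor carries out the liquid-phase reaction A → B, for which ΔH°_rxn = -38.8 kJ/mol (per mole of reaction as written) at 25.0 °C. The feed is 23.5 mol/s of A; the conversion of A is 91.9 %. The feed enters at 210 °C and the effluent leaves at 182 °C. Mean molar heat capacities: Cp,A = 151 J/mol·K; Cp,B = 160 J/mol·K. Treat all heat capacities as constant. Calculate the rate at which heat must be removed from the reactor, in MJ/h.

Extent of reaction ξ = 0.919 × 23.5 = 21.597 mol/s
Reaction term: ξ·ΔH°_rxn = 21.597 × -38.8 = -837.94 kJ/s
Sensible, feed 210→25 °C: -656.47 kJ/s
Outlet flows (mol/s): A 1.9035, B 21.597
Sensible, products 25→182 °C: 587.63 kJ/s
Q = ΔH = -906.79 kJ/s = -906.79 kW
Heat removed = 3264.4 MJ/h

Q_out = 3260 MJ/h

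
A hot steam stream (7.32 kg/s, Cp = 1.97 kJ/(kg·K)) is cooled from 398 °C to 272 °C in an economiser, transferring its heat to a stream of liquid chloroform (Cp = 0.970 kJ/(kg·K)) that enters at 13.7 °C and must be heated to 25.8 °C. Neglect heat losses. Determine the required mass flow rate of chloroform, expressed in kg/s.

ṁ_c = 155 kg/s

Heat released by hot stream: Q = 7.32 × 1.97 × (398 − 272) = 1817 kJ/s
Energy balance on cold side (adiabatic exchanger): Q = ṁ_c·Cp_c·(T_c,out − T_c,in)
ṁ_c = 1817 / [0.970 × (25.8 − 13.7)] = 154.81 kg/s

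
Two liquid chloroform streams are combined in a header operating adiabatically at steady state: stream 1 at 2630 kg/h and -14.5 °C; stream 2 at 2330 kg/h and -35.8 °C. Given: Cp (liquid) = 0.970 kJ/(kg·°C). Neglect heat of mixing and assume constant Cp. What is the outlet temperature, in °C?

No heat crosses the boundary, so H_out = H_in.
T_out = Σ ṁᵢCp,ᵢTᵢ / Σ ṁᵢCp,ᵢ
      = -117900 / 4811.2 = -24.506 °C

T_out = -24.5 °C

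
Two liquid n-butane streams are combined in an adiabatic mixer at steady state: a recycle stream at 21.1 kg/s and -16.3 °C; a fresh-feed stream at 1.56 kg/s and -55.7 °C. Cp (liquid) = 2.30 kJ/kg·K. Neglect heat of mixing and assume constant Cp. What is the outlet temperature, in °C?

T_out = -19.0 °C

No heat crosses the boundary, so H_out = H_in.
Σ ṁᵢCp,ᵢTᵢ = 21.1×2.30×-16.3 + 1.56×2.30×-55.7 = -990.89
Σ ṁᵢCp,ᵢ = 21.1×2.30 + 1.56×2.30 = 52.118
T_out = -990.89 / 52.118 = -19.012 °C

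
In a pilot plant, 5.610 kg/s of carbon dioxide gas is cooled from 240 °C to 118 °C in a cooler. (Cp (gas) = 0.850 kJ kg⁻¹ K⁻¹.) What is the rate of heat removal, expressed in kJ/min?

Q_c = 34900 kJ/min

Q = ṁ·Cp·ΔT = 5.610 × 0.850 × (118 − 240) = -581.76 kJ/s
Cooling duty = 34905 kJ/min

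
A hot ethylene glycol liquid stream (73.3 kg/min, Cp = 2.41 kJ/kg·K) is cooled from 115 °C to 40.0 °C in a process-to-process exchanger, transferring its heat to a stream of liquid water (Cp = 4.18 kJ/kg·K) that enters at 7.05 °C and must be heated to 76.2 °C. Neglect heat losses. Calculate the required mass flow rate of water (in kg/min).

Heat released by hot stream: Q = 73.3 × 2.41 × (115 − 40.0) = 13249 kJ/min
Energy balance on cold side (adiabatic exchanger): Q = ṁ_c·Cp_c·(T_c,out − T_c,in)
ṁ_c = 13249 / [4.18 × (76.2 − 7.05)] = 45.837 kg/min

ṁ_c = 45.8 kg/min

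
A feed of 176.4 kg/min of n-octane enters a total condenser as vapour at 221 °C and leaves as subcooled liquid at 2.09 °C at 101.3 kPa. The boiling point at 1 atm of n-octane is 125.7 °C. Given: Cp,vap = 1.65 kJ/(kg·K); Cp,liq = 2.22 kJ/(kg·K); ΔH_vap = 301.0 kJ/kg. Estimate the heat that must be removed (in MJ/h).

vapour 221→125.7 °C: -157.24 kJ/kg
condensation at 125.7 °C: -301 kJ/kg
liquid 125.7→2.09 °C: -274.41 kJ/kg
Δh = -157.24 + -301 + -274.41 = -732.66 kJ/kg
Q = ṁ·Δh = 176.4 kg/min × -732.66 kJ/kg = -129240 kJ/min
|Q| = 2154 kW = 7754.5 MJ/h

Q_c = 7750 MJ/h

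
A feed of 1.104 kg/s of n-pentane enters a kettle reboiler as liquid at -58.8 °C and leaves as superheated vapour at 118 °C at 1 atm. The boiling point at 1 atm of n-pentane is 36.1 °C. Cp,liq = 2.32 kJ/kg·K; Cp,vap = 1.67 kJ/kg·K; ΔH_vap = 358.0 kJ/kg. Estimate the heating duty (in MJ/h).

liquid -58.8→36.1 °C: 220.17 kJ/kg
vaporisation at 36.1 °C: 358 kJ/kg
vapour 36.1→118 °C: 136.77 kJ/kg
Δh = 220.17 + 358 + 136.77 = 714.94 kJ/kg
Q = ṁ·Δh = 1.104 kg/s × 714.94 kJ/kg = 789.29 kJ/s
|Q| = 789.29 kW = 2841.5 MJ/h

Q = 2840 MJ/h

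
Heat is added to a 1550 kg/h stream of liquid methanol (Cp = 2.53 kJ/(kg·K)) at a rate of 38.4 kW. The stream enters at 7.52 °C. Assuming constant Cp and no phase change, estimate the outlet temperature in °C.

Q = 38.4 kW = 138240 kJ/h
ΔT = Q/(ṁ·Cp) = 138240/(1550×2.53) = 35.252 K
T_out = 7.52 + 35.252 = 42.772 °C

T_out = 42.8 °C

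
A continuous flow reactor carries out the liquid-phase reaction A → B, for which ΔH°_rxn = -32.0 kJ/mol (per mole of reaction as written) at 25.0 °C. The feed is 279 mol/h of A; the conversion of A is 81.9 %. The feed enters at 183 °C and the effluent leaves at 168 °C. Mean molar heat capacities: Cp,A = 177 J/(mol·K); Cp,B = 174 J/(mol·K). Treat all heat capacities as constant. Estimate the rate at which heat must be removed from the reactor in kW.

Q_out = 2.26 kW

Extent of reaction ξ = 0.819 × 279 = 228.5 mol/h
Reaction term: ξ·ΔH°_rxn = 228.5 × -32.0 = -7312 kJ/h
Sensible, feed 183→25 °C: -7802.5 kJ/h
Outlet flows (mol/h): A 50.499, B 228.5
Sensible, products 25→168 °C: 6963.7 kJ/h
Q = ΔH = -8150.8 kJ/h = -2.2641 kW
Heat removed = 2.2641 kW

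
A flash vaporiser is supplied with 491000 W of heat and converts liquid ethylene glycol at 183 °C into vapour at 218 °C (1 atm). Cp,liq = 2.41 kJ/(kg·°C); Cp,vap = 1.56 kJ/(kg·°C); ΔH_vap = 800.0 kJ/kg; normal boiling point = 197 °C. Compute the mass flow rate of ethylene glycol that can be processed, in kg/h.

ṁ = 2040 kg/h

Δh = 2.41×(197−183) + 800.0 + 1.56×(218−197) = 866.5 kJ/kg
Q = 491000 W = 491 kJ/s = 1.7676e+06 kJ/h
ṁ = Q/Δh = 1.7676e+06 / 866.5 = 2039.9 kg/h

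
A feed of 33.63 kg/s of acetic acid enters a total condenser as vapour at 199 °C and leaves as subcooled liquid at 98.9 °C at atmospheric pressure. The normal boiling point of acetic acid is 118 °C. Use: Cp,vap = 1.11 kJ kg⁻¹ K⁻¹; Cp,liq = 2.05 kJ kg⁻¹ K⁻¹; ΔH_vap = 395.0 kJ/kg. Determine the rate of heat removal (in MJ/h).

Q_c = 63400 MJ/h

vapour 199→118 °C: -89.91 kJ/kg
condensation at 118 °C: -395 kJ/kg
liquid 118→98.9 °C: -39.155 kJ/kg
Δh = -89.91 + -395 + -39.155 = -524.07 kJ/kg
Q = ṁ·Δh = 33.63 kg/s × -524.07 kJ/kg = -17624 kJ/s
|Q| = 17624 kW = 63448 MJ/h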